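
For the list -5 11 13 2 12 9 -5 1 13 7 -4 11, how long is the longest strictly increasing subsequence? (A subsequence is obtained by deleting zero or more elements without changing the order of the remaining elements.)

4

One longest increasing subsequence is -5, 11, 12, 13 (positions 1,2,5,9), of length 4; no longer one exists.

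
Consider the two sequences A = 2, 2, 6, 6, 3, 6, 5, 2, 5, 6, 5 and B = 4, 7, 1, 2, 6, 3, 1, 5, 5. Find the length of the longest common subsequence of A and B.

5

A longest common subsequence is 2, 6, 3, 5, 5 (length 5); the LCS DP confirms no longer common subsequence exists.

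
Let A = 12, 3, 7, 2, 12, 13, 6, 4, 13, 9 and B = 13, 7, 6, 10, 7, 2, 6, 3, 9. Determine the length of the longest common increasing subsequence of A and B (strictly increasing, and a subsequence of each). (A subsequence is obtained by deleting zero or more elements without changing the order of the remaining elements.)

For each value that appears in both, track the longest common increasing run ending there.
The best achievable length is 3; one witness is 2, 6, 9 (A-positions 4,7,10, B-positions 6,7,9).

3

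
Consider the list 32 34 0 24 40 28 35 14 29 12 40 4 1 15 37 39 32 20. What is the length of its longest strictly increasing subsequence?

Let dp[i] be the longest increasing subsequence ending at position i. Then dp = [1, 2, 1, 2, 3, 3, 4, 2, 4, 2, 5, 2, 2, 3, 5, 6, 5, 4].
The maximum is 6; one witness is 0, 24, 28, 35, 37, 39 at positions 3,4,6,7,15,16.

6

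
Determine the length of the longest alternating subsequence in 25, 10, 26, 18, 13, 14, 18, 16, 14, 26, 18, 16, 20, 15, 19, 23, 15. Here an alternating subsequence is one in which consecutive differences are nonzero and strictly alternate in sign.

Track the best alternating length ending on an up-step vs a down-step at each position: up/down = 1/1, 1/2, 3/1, 3/4, 3/4, 5/4, 5/4, 5/6, 5/6, 7/1, 7/8, 7/8, 9/8, 7/10, 11/10, 11/8, 7/12.
The maximum over both is 12; one such subsequence is 25, 10, 26, 13, 18, 16, 26, 18, 20, 15, 19, 15.

12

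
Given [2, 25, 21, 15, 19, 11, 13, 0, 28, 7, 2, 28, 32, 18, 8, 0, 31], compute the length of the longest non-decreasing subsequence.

Scanning left to right, the best length ending at each element is: 2→1, 25→2, 21→2, 15→2, 19→3, 11→2, 13→3, 0→1, 28→4, 7→2, 2→2, 28→5, 32→6, 18→4, 8→3, 0→2, 31→6.
So the longest non-decreasing subsequence has length 6, e.g. 2, 15, 19, 28, 28, 32.

6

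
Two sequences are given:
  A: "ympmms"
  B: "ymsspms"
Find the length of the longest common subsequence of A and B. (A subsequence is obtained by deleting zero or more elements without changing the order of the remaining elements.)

5

Backtracking the LCS table gives one alignment: y (A1,B1) → m (A2,B2) → p (A3,B5) → m (A5,B6) → s (A6,B7).
So the longest common subsequence has length 5.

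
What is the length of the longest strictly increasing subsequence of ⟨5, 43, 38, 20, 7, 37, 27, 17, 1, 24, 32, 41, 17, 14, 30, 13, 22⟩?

6

One longest increasing subsequence is 5, 7, 17, 24, 32, 41 (positions 1,5,8,10,11,12), of length 6; no longer one exists.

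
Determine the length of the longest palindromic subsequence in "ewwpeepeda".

6

One longest palindromic subsequence is epeepe (positions 1,4,5,6,7,8); it reads the same forward and backward, and the interval DP gives dp[1][10] = 6.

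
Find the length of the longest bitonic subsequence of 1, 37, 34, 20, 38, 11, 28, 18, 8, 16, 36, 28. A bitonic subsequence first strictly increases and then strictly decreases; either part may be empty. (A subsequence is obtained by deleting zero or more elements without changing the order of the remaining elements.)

6

One longest bitonic subsequence is 1, 37, 34, 28, 18, 16 (positions 1,2,3,7,8,10): it rises to 37 then falls. Length 6 is optimal.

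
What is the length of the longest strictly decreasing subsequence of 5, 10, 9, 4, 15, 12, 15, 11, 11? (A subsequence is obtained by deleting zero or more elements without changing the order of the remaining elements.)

Scanning left to right, the best length ending at each element is: 5→1, 10→1, 9→2, 4→3, 15→1, 12→2, 15→1, 11→3, 11→3.
So the longest decreasing subsequence has length 3, e.g. 10, 9, 4.

3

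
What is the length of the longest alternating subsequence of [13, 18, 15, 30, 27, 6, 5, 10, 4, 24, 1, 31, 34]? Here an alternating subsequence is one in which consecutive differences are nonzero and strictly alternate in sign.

Track the best alternating length ending on an up-step vs a down-step at each position: up/down = 1/1, 2/1, 2/3, 4/1, 4/5, 1/5, 1/5, 6/5, 1/7, 8/5, 1/9, 10/1, 10/1.
The maximum over both is 10; one such subsequence is 13, 18, 15, 30, 6, 10, 4, 24, 1, 31.

10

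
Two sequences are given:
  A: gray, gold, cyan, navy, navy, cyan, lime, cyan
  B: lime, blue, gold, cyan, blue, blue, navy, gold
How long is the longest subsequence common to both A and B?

3

A longest common subsequence is gold, cyan, navy (length 3); the LCS DP confirms no longer common subsequence exists.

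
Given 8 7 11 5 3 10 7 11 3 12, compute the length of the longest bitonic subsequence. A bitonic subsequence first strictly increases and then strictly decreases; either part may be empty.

5

One longest bitonic subsequence is 8, 11, 10, 7, 3 (positions 1,3,6,7,9): it rises to 11 then falls. Length 5 is optimal.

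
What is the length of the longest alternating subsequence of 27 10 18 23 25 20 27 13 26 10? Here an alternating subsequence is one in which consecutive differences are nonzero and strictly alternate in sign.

8

Track the best alternating length ending on an up-step vs a down-step at each position: up/down = 1/1, 1/2, 3/2, 3/2, 3/2, 3/4, 5/1, 3/6, 7/6, 1/8.
The maximum over both is 8; one such subsequence is 27, 10, 23, 20, 27, 13, 26, 10.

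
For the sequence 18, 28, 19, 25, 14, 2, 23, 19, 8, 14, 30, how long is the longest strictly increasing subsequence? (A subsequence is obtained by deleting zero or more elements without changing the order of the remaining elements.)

4

One longest increasing subsequence is 18, 19, 25, 30 (positions 1,3,4,11), of length 4; no longer one exists.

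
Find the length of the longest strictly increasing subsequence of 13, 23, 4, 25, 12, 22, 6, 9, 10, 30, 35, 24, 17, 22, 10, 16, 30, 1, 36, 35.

8

Let dp[i] be the longest increasing subsequence ending at position i. Then dp = [1, 2, 1, 3, 2, 3, 2, 3, 4, 5, 6, 5, 5, 6, 4, 5, 7, 1, 8, 8].
The maximum is 8; one witness is 4, 6, 9, 10, 17, 22, 30, 36 at positions 3,7,8,9,13,14,17,19.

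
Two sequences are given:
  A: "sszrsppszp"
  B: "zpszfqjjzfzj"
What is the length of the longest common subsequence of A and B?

A longest common subsequence is zpsz (length 4); the LCS DP confirms no longer common subsequence exists.

4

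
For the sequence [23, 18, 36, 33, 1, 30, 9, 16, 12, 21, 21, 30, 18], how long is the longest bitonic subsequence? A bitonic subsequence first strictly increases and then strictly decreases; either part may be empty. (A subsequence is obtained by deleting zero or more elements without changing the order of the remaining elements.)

6

One longest bitonic subsequence is 23, 36, 33, 30, 21, 18 (positions 1,3,4,6,11,13): it rises to 36 then falls. Length 6 is optimal.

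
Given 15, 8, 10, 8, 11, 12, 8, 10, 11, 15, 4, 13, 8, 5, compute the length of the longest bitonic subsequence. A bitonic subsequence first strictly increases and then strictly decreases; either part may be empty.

One longest bitonic subsequence is 8, 10, 11, 12, 15, 13, 8, 5 (positions 2,3,5,6,10,12,13,14): it rises to 15 then falls. Length 8 is optimal.

8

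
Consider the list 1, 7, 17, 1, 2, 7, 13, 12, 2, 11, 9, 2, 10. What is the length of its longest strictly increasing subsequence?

One longest increasing subsequence is 1, 2, 7, 9, 10 (positions 1,5,6,11,13), of length 5; no longer one exists.

5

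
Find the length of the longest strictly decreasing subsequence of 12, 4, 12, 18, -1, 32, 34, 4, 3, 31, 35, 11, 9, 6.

5

One longest decreasing subsequence is 32, 31, 11, 9, 6 (positions 6,10,12,13,14), of length 5; no longer one exists.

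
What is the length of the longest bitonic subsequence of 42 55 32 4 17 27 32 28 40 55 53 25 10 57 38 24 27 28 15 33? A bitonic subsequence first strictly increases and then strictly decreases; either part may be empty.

One longest bitonic subsequence is 4, 17, 27, 32, 40, 55, 53, 38, 28, 15 (positions 4,5,6,7,9,10,11,15,18,19): it rises to 55 then falls. Length 10 is optimal.

10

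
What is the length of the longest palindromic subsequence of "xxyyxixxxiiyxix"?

11

One longest palindromic subsequence is xxyixxxiyxx (positions 1,2,3,6,7,8,9,11,12,13,15); it reads the same forward and backward, and the interval DP gives dp[1][15] = 11.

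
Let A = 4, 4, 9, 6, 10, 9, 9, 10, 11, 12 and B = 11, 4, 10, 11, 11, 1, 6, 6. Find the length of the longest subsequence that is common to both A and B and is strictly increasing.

A longest common strictly increasing subsequence is 4, 10, 11 (length 3); it appears in order in both A and B, and no longer such subsequence exists.

3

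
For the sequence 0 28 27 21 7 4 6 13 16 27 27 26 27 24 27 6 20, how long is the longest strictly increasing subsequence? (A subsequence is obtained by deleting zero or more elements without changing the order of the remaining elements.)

Let dp[i] be the longest increasing subsequence ending at position i. Then dp = [1, 2, 2, 2, 2, 2, 3, 4, 5, 6, 6, 6, 7, 6, 7, 3, 6].
The maximum is 7; one witness is 0, 4, 6, 13, 16, 26, 27 at positions 1,6,7,8,9,12,13.

7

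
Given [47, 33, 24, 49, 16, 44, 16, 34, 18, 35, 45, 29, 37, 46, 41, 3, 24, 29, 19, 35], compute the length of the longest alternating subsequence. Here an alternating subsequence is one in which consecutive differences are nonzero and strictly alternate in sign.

15

Track the best alternating length ending on an up-step vs a down-step at each position: up/down = 1/1, 1/2, 1/2, 3/1, 1/4, 5/4, 1/6, 7/6, 7/8, 9/6, 9/4, 9/10, 11/10, 11/4, 11/12, 1/12, 13/12, 13/12, 13/14, 15/12.
The maximum over both is 15; one such subsequence is 47, 33, 49, 16, 44, 16, 34, 18, 35, 29, 37, 3, 24, 19, 35.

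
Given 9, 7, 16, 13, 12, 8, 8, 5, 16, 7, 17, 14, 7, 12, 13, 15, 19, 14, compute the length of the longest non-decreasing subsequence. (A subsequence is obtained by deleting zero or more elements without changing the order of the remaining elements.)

7

Scanning left to right, the best length ending at each element is: 9→1, 7→1, 16→2, 13→2, 12→2, 8→2, 8→3, 5→1, 16→4, 7→2, 17→5, 14→4, 7→3, 12→4, 13→5, 15→6, 19→7, 14→6.
So the longest non-decreasing subsequence has length 7, e.g. 7, 8, 8, 12, 13, 15, 19.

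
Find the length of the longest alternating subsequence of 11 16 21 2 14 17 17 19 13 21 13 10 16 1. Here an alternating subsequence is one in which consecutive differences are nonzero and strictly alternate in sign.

Track the best alternating length ending on an up-step vs a down-step at each position: up/down = 1/1, 2/1, 2/1, 1/3, 4/3, 4/3, 4/3, 4/3, 4/5, 6/1, 4/7, 4/7, 8/7, 1/9.
The maximum over both is 9; one such subsequence is 11, 16, 2, 14, 13, 21, 13, 16, 1.

9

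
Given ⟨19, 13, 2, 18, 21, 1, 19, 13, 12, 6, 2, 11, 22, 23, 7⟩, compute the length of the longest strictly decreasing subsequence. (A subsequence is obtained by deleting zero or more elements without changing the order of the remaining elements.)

6

Let dp[i] be the longest decreasing subsequence ending at position i. Then dp = [1, 2, 3, 2, 1, 4, 2, 3, 4, 5, 6, 5, 1, 1, 6].
The maximum is 6; one witness is 19, 18, 13, 12, 6, 2 at positions 1,4,8,9,10,11.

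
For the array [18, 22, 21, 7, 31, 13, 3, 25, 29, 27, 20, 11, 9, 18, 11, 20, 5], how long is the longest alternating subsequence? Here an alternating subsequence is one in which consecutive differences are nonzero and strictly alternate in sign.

11

A longest alternating subsequence is 18, 22, 21, 31, 13, 25, 11, 18, 11, 20, 5 (positions 1,2,3,5,6,8,12,14,15,16,17); its 10 consecutive differences strictly alternate in sign, and length 11 is optimal.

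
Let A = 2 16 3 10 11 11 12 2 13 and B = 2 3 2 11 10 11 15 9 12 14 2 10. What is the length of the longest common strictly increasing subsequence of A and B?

For each value that appears in both, track the longest common increasing run ending there.
The best achievable length is 5; one witness is 2, 3, 10, 11, 12 (A-positions 1,3,4,5,7, B-positions 1,2,5,6,9).

5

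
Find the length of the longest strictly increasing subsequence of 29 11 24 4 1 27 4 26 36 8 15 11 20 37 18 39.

7

Let dp[i] be the longest increasing subsequence ending at position i. Then dp = [1, 1, 2, 1, 1, 3, 2, 3, 4, 3, 4, 4, 5, 6, 5, 7].
The maximum is 7; one witness is 1, 4, 8, 15, 20, 37, 39 at positions 5,7,10,11,13,14,16.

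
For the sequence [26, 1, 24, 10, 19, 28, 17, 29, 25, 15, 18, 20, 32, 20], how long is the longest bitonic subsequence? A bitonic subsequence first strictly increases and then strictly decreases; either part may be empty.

Let inc[i] be the LIS ending at i and dec[i] the longest strictly decreasing subsequence starting at i. inc = [1, 1, 2, 2, 3, 4, 3, 5, 4, 3, 4, 5, 6, 5], dec = [5, 1, 4, 1, 3, 3, 2, 3, 2, 1, 1, 1, 2, 1].
max_i inc[i]+dec[i]−1 = 7, with one witness 1, 10, 19, 28, 29, 25, 20.

7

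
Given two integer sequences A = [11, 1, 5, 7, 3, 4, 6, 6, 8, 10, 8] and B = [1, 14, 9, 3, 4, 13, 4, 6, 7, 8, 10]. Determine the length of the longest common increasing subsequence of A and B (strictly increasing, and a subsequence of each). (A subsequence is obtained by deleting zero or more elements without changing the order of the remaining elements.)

For each value that appears in both, track the longest common increasing run ending there.
The best achievable length is 6; one witness is 1, 3, 4, 6, 8, 10 (A-positions 2,5,6,7,9,10, B-positions 1,4,5,8,10,11).

6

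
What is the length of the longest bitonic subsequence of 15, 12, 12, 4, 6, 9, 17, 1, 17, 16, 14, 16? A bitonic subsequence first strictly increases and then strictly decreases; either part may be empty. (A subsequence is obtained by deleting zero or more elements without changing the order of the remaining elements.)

6

One longest bitonic subsequence is 4, 6, 9, 17, 16, 14 (positions 4,5,6,7,10,11): it rises to 17 then falls. Length 6 is optimal.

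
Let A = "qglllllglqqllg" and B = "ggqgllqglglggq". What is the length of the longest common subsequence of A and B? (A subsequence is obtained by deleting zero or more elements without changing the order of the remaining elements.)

A longest common subsequence is qgllllgq (length 8); the LCS DP confirms no longer common subsequence exists.

8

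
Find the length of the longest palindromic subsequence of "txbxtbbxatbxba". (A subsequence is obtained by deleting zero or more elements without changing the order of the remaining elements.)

8

One longest palindromic subsequence is bxtbbtxb (positions 3,4,5,6,7,10,12,13); it reads the same forward and backward, and the interval DP gives dp[1][14] = 8.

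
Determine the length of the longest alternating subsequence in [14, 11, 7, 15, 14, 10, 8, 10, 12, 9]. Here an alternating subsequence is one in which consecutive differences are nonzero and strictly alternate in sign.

Track the best alternating length ending on an up-step vs a down-step at each position: up/down = 1/1, 1/2, 1/2, 3/1, 3/4, 3/4, 3/4, 5/4, 5/4, 5/6.
The maximum over both is 6; one such subsequence is 14, 11, 15, 8, 10, 9.

6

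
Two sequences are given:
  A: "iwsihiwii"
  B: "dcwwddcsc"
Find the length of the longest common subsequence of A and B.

Backtracking the LCS table gives one alignment: w (A2,B4) → s (A3,B8).
So the longest common subsequence has length 2.

2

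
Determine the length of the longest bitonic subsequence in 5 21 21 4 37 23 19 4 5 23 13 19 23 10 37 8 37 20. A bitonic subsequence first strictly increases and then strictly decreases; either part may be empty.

8

One longest bitonic subsequence is 5, 21, 37, 23, 19, 13, 10, 8 (positions 1,2,5,6,7,11,14,16): it rises to 37 then falls. Length 8 is optimal.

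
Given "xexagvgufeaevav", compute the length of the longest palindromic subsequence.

7

One longest palindromic subsequence is aveaeva (positions 4,6,10,11,12,13,14); it reads the same forward and backward, and the interval DP gives dp[1][15] = 7.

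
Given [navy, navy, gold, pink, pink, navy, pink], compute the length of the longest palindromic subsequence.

One longest palindromic subsequence is navy pink pink navy (positions 2,4,5,6); it reads the same forward and backward, and the interval DP gives dp[1][7] = 4.

4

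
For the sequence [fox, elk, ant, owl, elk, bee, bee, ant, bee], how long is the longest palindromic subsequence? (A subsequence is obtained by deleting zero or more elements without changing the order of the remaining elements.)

4

Using dp[i][j] = 2 + dp[i+1][j−1] if the ends match, else max(dp[i+1][j], dp[i][j−1]):
dp[1][9] = 4. A witness is ant bee bee ant at positions 3,6,7,8.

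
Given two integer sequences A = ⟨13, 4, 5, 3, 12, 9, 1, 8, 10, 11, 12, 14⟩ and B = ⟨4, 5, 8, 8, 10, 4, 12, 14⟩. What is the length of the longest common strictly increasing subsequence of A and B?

6

A longest common strictly increasing subsequence is 4, 5, 8, 10, 12, 14 (length 6); it appears in order in both A and B, and no longer such subsequence exists.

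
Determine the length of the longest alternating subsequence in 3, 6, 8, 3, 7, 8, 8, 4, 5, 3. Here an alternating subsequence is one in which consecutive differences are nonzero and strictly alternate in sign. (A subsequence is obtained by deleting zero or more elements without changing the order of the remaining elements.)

7

A longest alternating subsequence is 3, 6, 3, 7, 4, 5, 3 (positions 1,2,4,5,8,9,10); its 6 consecutive differences strictly alternate in sign, and length 7 is optimal.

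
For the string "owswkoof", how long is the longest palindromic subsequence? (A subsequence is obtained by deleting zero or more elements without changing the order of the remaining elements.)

5

One longest palindromic subsequence is owswo (positions 1,2,3,4,7); it reads the same forward and backward, and the interval DP gives dp[1][8] = 5.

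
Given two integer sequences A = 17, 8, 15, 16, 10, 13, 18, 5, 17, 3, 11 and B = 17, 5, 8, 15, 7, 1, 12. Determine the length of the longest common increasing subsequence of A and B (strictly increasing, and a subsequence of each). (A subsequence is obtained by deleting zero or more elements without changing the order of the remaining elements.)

2

A longest common strictly increasing subsequence is 8, 15 (length 2); it appears in order in both A and B, and no longer such subsequence exists.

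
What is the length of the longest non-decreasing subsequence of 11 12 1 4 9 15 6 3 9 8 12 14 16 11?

Scanning left to right, the best length ending at each element is: 11→1, 12→2, 1→1, 4→2, 9→3, 15→4, 6→3, 3→2, 9→4, 8→4, 12→5, 14→6, 16→7, 11→5.
So the longest non-decreasing subsequence has length 7, e.g. 1, 4, 9, 9, 12, 14, 16.

7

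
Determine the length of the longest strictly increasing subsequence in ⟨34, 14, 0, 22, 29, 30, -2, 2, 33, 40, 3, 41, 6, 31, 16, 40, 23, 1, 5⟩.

Scanning left to right, the best length ending at each element is: 34→1, 14→1, 0→1, 22→2, 29→3, 30→4, -2→1, 2→2, 33→5, 40→6, 3→3, 41→7, 6→4, 31→5, 16→5, 40→6, 23→6, 1→2, 5→4.
So the longest increasing subsequence has length 7, e.g. 14, 22, 29, 30, 33, 40, 41.

7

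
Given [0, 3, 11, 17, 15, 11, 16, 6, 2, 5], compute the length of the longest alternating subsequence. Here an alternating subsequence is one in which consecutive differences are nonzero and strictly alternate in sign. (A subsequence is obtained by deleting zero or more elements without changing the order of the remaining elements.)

6

Track the best alternating length ending on an up-step vs a down-step at each position: up/down = 1/1, 2/1, 2/1, 2/1, 2/3, 2/3, 4/3, 2/5, 2/5, 6/5.
The maximum over both is 6; one such subsequence is 0, 17, 15, 16, 2, 5.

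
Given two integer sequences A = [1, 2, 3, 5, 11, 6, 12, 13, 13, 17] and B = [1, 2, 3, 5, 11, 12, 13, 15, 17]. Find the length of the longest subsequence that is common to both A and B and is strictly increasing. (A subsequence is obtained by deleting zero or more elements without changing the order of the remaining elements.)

8

For each value that appears in both, track the longest common increasing run ending there.
The best achievable length is 8; one witness is 1, 2, 3, 5, 11, 12, 13, 17 (A-positions 1,2,3,4,5,7,8,10, B-positions 1,2,3,4,5,6,7,9).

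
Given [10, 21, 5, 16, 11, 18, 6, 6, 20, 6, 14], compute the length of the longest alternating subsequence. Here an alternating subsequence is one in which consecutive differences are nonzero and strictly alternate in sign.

Track the best alternating length ending on an up-step vs a down-step at each position: up/down = 1/1, 2/1, 1/3, 4/3, 4/5, 6/3, 4/7, 4/7, 8/3, 4/9, 10/9.
The maximum over both is 10; one such subsequence is 10, 21, 5, 16, 11, 18, 6, 20, 6, 14.

10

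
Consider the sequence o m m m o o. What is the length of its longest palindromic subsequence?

One longest palindromic subsequence is ommmo (positions 1,2,3,4,6); it reads the same forward and backward, and the interval DP gives dp[1][6] = 5.

5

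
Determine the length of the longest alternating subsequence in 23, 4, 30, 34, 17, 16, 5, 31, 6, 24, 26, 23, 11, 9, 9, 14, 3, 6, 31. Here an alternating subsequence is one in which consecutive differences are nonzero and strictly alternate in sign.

11

A longest alternating subsequence is 23, 4, 30, 17, 31, 6, 24, 11, 14, 3, 6 (positions 1,2,3,5,8,9,10,13,16,17,18); its 10 consecutive differences strictly alternate in sign, and length 11 is optimal.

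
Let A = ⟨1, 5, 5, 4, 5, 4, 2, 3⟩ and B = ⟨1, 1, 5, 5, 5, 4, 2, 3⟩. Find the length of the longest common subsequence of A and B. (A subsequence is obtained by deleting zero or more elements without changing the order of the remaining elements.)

7

Backtracking the LCS table gives one alignment: 1 (A1,B2) → 5 (A2,B3) → 5 (A3,B4) → 5 (A5,B5) → 4 (A6,B6) → 2 (A7,B7) → 3 (A8,B8).
So the longest common subsequence has length 7.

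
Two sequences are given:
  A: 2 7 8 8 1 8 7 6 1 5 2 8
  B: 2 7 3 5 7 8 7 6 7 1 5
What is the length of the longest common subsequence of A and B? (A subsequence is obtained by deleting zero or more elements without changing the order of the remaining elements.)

7

A longest common subsequence is 2, 7, 8, 7, 6, 1, 5 (length 7); the LCS DP confirms no longer common subsequence exists.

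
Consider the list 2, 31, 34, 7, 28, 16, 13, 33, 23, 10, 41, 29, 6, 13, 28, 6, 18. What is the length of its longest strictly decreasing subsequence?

One longest decreasing subsequence is 31, 28, 16, 13, 10, 6 (positions 2,5,6,7,10,13), of length 6; no longer one exists.

6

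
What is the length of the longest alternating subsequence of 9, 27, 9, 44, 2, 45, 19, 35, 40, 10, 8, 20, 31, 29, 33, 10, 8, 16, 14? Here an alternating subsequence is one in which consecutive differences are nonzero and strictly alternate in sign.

Track the best alternating length ending on an up-step vs a down-step at each position: up/down = 1/1, 2/1, 1/3, 4/1, 1/5, 6/1, 6/7, 8/7, 8/7, 6/9, 6/9, 10/9, 10/9, 10/11, 12/9, 10/13, 6/13, 14/13, 14/15.
The maximum over both is 15; one such subsequence is 9, 27, 9, 44, 2, 45, 19, 35, 10, 31, 29, 33, 10, 16, 14.

15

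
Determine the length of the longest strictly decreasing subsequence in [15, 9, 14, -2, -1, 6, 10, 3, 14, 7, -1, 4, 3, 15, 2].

7

Scanning left to right, the best length ending at each element is: 15→1, 9→2, 14→2, -2→3, -1→3, 6→3, 10→3, 3→4, 14→2, 7→4, -1→5, 4→5, 3→6, 15→1, 2→7.
So the longest decreasing subsequence has length 7, e.g. 15, 14, 10, 7, 4, 3, 2.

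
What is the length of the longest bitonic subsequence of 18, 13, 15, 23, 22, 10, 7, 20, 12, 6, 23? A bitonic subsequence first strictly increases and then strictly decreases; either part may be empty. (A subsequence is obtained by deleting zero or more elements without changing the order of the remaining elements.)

One longest bitonic subsequence is 13, 15, 23, 22, 20, 12, 6 (positions 2,3,4,5,8,9,10): it rises to 23 then falls. Length 7 is optimal.

7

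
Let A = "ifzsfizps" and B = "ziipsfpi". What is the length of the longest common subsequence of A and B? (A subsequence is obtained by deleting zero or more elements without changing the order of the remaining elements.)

4

Backtracking the LCS table gives one alignment: i (A1,B3) → s (A4,B5) → f (A5,B6) → i (A6,B8).
So the longest common subsequence has length 4.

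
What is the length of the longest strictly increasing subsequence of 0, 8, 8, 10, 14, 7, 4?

Scanning left to right, the best length ending at each element is: 0→1, 8→2, 8→2, 10→3, 14→4, 7→2, 4→2.
So the longest increasing subsequence has length 4, e.g. 0, 8, 10, 14.

4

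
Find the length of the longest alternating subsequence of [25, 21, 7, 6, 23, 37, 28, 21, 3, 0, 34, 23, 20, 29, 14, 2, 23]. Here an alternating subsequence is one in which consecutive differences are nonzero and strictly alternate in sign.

9

Track the best alternating length ending on an up-step vs a down-step at each position: up/down = 1/1, 1/2, 1/2, 1/2, 3/2, 3/1, 3/4, 3/4, 1/4, 1/4, 5/4, 5/6, 5/6, 7/6, 5/8, 5/8, 9/8.
The maximum over both is 9; one such subsequence is 25, 21, 37, 28, 34, 23, 29, 14, 23.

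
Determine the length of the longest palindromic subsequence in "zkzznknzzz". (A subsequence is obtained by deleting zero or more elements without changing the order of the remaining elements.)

One longest palindromic subsequence is zzznknzzz (positions 1,3,4,5,6,7,8,9,10); it reads the same forward and backward, and the interval DP gives dp[1][10] = 9.

9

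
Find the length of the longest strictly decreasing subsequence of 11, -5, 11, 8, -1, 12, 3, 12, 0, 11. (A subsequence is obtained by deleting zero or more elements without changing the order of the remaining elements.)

Let dp[i] be the longest decreasing subsequence ending at position i. Then dp = [1, 2, 1, 2, 3, 1, 3, 1, 4, 2].
The maximum is 4; one witness is 11, 8, 3, 0 at positions 1,4,7,9.

4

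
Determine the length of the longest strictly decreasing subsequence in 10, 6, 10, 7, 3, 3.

3

One longest decreasing subsequence is 10, 6, 3 (positions 1,2,5), of length 3; no longer one exists.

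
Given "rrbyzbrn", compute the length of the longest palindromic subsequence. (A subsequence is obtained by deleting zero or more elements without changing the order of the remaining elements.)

Using dp[i][j] = 2 + dp[i+1][j−1] if the ends match, else max(dp[i+1][j], dp[i][j−1]):
dp[1][8] = 5. A witness is rbzbr at positions 2,3,5,6,7.

5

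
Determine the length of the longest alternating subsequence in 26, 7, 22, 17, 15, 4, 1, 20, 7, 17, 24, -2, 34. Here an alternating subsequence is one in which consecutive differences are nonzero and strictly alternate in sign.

Track the best alternating length ending on an up-step vs a down-step at each position: up/down = 1/1, 1/2, 3/2, 3/4, 3/4, 1/4, 1/4, 5/4, 5/6, 7/6, 7/2, 1/8, 9/1.
The maximum over both is 9; one such subsequence is 26, 7, 22, 17, 20, 7, 17, -2, 34.

9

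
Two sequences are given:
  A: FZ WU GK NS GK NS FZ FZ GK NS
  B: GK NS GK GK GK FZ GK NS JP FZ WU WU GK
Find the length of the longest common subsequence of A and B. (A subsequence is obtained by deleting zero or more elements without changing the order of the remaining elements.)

Backtracking the LCS table gives one alignment: GK (A3,B1) → NS (A4,B2) → GK (A5,B7) → NS (A6,B8) → FZ (A7,B10) → GK (A9,B13).
So the longest common subsequence has length 6.

6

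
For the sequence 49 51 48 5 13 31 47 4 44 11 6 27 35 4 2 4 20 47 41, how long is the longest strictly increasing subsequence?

5

Scanning left to right, the best length ending at each element is: 49→1, 51→2, 48→1, 5→1, 13→2, 31→3, 47→4, 4→1, 44→4, 11→2, 6→2, 27→3, 35→4, 4→1, 2→1, 4→2, 20→3, 47→5, 41→5.
So the longest increasing subsequence has length 5, e.g. 5, 13, 31, 44, 47.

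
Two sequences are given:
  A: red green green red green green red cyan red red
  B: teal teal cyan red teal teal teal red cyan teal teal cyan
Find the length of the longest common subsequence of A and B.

A longest common subsequence is red, red, cyan (length 3); the LCS DP confirms no longer common subsequence exists.

3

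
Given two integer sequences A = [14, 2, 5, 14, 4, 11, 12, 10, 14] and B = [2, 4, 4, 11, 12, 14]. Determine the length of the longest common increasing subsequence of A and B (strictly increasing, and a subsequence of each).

A longest common strictly increasing subsequence is 2, 4, 11, 12, 14 (length 5); it appears in order in both A and B, and no longer such subsequence exists.

5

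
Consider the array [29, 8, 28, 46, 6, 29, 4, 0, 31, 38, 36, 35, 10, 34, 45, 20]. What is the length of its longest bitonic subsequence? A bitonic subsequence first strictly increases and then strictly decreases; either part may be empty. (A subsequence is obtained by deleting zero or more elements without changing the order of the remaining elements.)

9

Let inc[i] be the LIS ending at i and dec[i] the longest strictly decreasing subsequence starting at i. inc = [1, 1, 2, 3, 1, 3, 1, 1, 4, 5, 5, 5, 2, 5, 6, 3], dec = [5, 4, 4, 6, 3, 3, 2, 1, 2, 5, 4, 3, 1, 2, 2, 1].
max_i inc[i]+dec[i]−1 = 9, with one witness 8, 28, 29, 31, 38, 36, 35, 34, 20.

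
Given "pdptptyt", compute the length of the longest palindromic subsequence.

3

Using dp[i][j] = 2 + dp[i+1][j−1] if the ends match, else max(dp[i+1][j], dp[i][j−1]):
dp[1][8] = 3. A witness is tyt at positions 4,7,8.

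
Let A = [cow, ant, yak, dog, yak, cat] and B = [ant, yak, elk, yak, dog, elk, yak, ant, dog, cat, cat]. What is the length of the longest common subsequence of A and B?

Backtracking the LCS table gives one alignment: ant (A2,B1) → yak (A3,B4) → dog (A4,B5) → yak (A5,B7) → cat (A6,B11).
So the longest common subsequence has length 5.

5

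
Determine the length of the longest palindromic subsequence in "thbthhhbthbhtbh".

One longest palindromic subsequence is hbthbhbhtbh (positions 2,3,4,5,8,10,11,12,13,14,15); it reads the same forward and backward, and the interval DP gives dp[1][15] = 11.

11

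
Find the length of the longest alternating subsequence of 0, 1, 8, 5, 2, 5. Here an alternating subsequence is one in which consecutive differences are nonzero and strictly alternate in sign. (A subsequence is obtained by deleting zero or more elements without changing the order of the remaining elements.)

4

A longest alternating subsequence is 0, 8, 2, 5 (positions 1,3,5,6); its 3 consecutive differences strictly alternate in sign, and length 4 is optimal.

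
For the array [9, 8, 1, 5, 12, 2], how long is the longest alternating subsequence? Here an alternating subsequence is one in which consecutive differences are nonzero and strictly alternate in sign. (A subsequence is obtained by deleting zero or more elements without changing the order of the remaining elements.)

A longest alternating subsequence is 9, 1, 5, 2 (positions 1,3,4,6); its 3 consecutive differences strictly alternate in sign, and length 4 is optimal.

4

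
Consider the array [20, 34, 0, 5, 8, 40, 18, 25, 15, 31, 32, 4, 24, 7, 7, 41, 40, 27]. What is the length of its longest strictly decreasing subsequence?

Scanning left to right, the best length ending at each element is: 20→1, 34→1, 0→2, 5→2, 8→2, 40→1, 18→2, 25→2, 15→3, 31→2, 32→2, 4→4, 24→3, 7→4, 7→4, 41→1, 40→2, 27→3.
So the longest decreasing subsequence has length 4, e.g. 20, 18, 15, 4.

4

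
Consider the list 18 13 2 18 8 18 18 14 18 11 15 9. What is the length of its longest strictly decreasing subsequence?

Scanning left to right, the best length ending at each element is: 18→1, 13→2, 2→3, 18→1, 8→3, 18→1, 18→1, 14→2, 18→1, 11→3, 15→2, 9→4.
So the longest decreasing subsequence has length 4, e.g. 18, 13, 11, 9.

4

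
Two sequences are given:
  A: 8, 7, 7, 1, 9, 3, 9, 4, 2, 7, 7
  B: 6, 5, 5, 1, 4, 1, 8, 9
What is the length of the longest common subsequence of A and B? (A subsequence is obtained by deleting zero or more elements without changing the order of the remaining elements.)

2

Backtracking the LCS table gives one alignment: 8 (A1,B7) → 9 (A7,B8).
So the longest common subsequence has length 2.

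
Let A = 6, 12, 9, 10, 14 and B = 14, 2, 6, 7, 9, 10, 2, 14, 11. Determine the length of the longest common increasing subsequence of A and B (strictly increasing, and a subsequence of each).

4

For each value that appears in both, track the longest common increasing run ending there.
The best achievable length is 4; one witness is 6, 9, 10, 14 (A-positions 1,3,4,5, B-positions 3,5,6,8).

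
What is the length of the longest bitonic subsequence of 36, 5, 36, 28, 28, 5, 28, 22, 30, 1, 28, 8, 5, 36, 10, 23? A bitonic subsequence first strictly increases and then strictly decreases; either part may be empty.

6

One longest bitonic subsequence is 5, 36, 30, 28, 8, 5 (positions 2,3,9,11,12,13): it rises to 36 then falls. Length 6 is optimal.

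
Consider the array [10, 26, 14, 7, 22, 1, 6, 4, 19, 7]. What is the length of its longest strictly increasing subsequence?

Scanning left to right, the best length ending at each element is: 10→1, 26→2, 14→2, 7→1, 22→3, 1→1, 6→2, 4→2, 19→3, 7→3.
So the longest increasing subsequence has length 3, e.g. 10, 14, 22.

3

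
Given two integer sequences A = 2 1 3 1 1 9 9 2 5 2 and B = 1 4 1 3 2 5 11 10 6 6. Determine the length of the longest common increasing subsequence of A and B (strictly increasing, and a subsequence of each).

A longest common strictly increasing subsequence is 1, 3, 5 (length 3); it appears in order in both A and B, and no longer such subsequence exists.

3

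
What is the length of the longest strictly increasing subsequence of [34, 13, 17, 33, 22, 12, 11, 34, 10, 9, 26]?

4

One longest increasing subsequence is 13, 17, 33, 34 (positions 2,3,4,8), of length 4; no longer one exists.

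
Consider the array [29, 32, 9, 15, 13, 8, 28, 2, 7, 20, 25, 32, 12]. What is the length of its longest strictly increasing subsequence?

Let dp[i] be the longest increasing subsequence ending at position i. Then dp = [1, 2, 1, 2, 2, 1, 3, 1, 2, 3, 4, 5, 3].
The maximum is 5; one witness is 9, 15, 20, 25, 32 at positions 3,4,10,11,12.

5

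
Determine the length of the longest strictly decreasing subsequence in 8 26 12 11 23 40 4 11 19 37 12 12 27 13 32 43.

One longest decreasing subsequence is 26, 12, 11, 4 (positions 2,3,4,7), of length 4; no longer one exists.

4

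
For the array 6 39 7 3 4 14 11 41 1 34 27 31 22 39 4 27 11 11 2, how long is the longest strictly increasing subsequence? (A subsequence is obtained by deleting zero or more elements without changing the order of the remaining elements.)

Scanning left to right, the best length ending at each element is: 6→1, 39→2, 7→2, 3→1, 4→2, 14→3, 11→3, 41→4, 1→1, 34→4, 27→4, 31→5, 22→4, 39→6, 4→2, 27→5, 11→3, 11→3, 2→2.
So the longest increasing subsequence has length 6, e.g. 6, 7, 14, 27, 31, 39.

6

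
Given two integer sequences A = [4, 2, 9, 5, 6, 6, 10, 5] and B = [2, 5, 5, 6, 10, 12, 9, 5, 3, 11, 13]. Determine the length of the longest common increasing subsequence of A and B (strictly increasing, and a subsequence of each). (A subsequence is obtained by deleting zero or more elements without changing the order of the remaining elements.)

For each value that appears in both, track the longest common increasing run ending there.
The best achievable length is 4; one witness is 2, 5, 6, 10 (A-positions 2,4,5,7, B-positions 1,2,4,5).

4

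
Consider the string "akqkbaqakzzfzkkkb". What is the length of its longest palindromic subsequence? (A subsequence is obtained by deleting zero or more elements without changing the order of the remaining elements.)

Using dp[i][j] = 2 + dp[i+1][j−1] if the ends match, else max(dp[i+1][j], dp[i][j−1]):
dp[1][17] = 9. A witness is kkkzfzkkk at positions 2,4,9,10,12,13,14,15,16.

9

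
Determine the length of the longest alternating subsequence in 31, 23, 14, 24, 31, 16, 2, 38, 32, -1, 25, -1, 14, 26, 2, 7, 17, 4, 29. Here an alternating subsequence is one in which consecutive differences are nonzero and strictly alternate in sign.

A longest alternating subsequence is 31, 23, 24, 16, 38, -1, 25, -1, 14, 2, 7, 4, 29 (positions 1,2,4,6,8,10,11,12,13,15,16,18,19); its 12 consecutive differences strictly alternate in sign, and length 13 is optimal.

13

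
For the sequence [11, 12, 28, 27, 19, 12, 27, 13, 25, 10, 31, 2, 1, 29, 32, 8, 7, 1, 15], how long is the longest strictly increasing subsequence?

6

One longest increasing subsequence is 11, 12, 19, 27, 31, 32 (positions 1,2,5,7,11,15), of length 6; no longer one exists.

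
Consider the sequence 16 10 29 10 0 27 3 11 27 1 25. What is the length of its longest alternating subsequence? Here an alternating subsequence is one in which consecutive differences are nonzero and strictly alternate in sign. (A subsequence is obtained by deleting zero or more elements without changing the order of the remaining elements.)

9

A longest alternating subsequence is 16, 10, 29, 10, 27, 3, 11, 1, 25 (positions 1,2,3,4,6,7,8,10,11); its 8 consecutive differences strictly alternate in sign, and length 9 is optimal.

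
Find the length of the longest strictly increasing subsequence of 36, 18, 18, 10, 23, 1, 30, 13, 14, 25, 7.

4

Let dp[i] be the longest increasing subsequence ending at position i. Then dp = [1, 1, 1, 1, 2, 1, 3, 2, 3, 4, 2].
The maximum is 4; one witness is 10, 13, 14, 25 at positions 4,8,9,10.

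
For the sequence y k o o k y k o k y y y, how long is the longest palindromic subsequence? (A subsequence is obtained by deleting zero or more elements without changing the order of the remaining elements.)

9

Using dp[i][j] = 2 + dp[i+1][j−1] if the ends match, else max(dp[i+1][j], dp[i][j−1]):
dp[1][12] = 9. A witness is ykokykoky at positions 1,2,3,5,6,7,8,9,12.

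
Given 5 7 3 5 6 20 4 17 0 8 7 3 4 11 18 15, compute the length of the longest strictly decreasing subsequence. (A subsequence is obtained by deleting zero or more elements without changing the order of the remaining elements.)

5

Scanning left to right, the best length ending at each element is: 5→1, 7→1, 3→2, 5→2, 6→2, 20→1, 4→3, 17→2, 0→4, 8→3, 7→4, 3→5, 4→5, 11→3, 18→2, 15→3.
So the longest decreasing subsequence has length 5, e.g. 20, 17, 8, 7, 3.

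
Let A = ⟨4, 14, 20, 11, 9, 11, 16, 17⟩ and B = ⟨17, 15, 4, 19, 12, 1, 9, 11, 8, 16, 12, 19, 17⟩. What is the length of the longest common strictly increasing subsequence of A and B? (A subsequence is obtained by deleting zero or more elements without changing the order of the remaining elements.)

5

A longest common strictly increasing subsequence is 4, 9, 11, 16, 17 (length 5); it appears in order in both A and B, and no longer such subsequence exists.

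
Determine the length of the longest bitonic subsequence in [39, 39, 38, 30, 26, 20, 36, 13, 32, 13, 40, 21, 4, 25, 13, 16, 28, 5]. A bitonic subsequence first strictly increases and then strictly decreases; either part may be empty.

One longest bitonic subsequence is 39, 38, 36, 32, 25, 16, 5 (positions 1,3,7,9,14,16,18): it rises to 39 then falls. Length 7 is optimal.

7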